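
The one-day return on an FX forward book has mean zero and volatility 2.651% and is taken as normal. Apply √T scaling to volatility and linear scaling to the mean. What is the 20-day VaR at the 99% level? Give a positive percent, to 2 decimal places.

At 99%, z = 2.326.
σ_{20d} = 2.651% × √20 = 11.856%.
VaR = 2.326 × 11.856% = 27.577%.

27.58%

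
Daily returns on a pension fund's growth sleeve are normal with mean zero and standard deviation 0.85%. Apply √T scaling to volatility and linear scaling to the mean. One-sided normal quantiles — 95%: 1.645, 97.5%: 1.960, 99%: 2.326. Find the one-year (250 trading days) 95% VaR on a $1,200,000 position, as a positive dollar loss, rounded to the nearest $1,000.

σ_{250d} = 0.85% × √250 = 13.440%.
VaR = 1.645 × 13.440% = 22.109%.
On $1,200,000: 0.22109 × $1,200,000 = $265,308.

$265,000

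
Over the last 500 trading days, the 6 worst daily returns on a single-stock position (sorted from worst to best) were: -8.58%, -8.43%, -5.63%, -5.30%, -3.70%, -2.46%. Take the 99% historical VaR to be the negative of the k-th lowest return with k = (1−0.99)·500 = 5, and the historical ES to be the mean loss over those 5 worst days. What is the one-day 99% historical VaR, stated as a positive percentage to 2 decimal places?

3.70%

k = 5; the 5th lowest return is -3.70%, so VaR = 3.70%.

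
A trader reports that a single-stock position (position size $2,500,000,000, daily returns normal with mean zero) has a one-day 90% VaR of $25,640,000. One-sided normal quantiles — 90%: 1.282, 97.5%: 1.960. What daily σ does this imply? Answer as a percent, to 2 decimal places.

0.80%

VaR as a fraction: $25,640,000 / $2,500,000,000 = 1.026%.
σ = VaR / z = 1.026% / 1.282 = 0.800%.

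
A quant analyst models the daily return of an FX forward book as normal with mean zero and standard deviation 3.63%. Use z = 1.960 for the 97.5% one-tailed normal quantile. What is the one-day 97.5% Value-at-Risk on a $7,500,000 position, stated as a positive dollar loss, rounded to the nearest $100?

$533,600

VaR = z·σ = 1.960 × 3.63% = 7.115%.
On $7,500,000: 0.07115 × $7,500,000 = $533,625.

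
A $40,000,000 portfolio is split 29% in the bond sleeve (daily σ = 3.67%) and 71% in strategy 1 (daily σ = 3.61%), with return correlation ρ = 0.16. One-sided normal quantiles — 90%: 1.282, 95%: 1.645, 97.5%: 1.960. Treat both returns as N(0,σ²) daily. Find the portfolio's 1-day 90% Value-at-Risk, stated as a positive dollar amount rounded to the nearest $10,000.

$1,500,000

σ_p² = 0.29²·3.67² + 0.71²·3.61² + 2·0.16·0.29·0.71·3.67·3.61 = 8.5751 (%²).
σ_p = √8.5751 = 2.928%.
VaR = 1.282 × 2.928% = 3.754%; on $40,000,000 that is $1,501,600.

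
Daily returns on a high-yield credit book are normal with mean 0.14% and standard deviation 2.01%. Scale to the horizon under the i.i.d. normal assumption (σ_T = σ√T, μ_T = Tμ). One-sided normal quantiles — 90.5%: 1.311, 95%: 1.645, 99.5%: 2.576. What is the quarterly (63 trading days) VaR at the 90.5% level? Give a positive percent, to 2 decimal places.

σ_{63d} = 2.01% × √63 = 15.954%; μ_{63d} = 63 × 0.14% = 8.820%.
VaR = −(8.820%) + 1.311 × 15.954% = 12.096%.

12.10%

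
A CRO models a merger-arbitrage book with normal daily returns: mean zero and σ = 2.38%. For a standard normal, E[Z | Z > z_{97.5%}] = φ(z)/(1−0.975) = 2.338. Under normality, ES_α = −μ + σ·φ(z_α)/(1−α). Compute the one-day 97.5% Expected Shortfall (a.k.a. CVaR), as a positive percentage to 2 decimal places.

5.56%

ES = 2.38% × 2.338 = 5.564%.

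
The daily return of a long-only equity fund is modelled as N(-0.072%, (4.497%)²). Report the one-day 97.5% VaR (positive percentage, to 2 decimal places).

At 97.5% one-sided, z = 1.960.
VaR = −μ + z·σ = −(-0.072%) + 1.960 × 4.497% = 8.886%.

8.89%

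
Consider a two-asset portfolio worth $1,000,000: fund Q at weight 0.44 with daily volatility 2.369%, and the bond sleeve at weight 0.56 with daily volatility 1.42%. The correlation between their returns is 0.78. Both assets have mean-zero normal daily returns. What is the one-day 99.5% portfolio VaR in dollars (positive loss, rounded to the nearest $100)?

$44,700

σ_p² = 0.44²·2.369² + 0.56²·1.42² + 2·0.78·0.44·0.56·2.369·1.42 = 3.0119 (%²).
σ_p = √3.0119 = 1.735%.
At 99.5%, z = 2.576.
VaR = 2.576 × 1.735% = 4.469%; on $1,000,000 that is $44,690.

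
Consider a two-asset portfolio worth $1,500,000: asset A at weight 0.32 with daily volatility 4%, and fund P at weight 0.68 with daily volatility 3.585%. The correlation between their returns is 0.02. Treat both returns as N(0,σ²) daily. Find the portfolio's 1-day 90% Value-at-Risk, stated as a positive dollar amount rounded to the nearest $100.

$53,400

σ_p² = 0.32²·4² + 0.68²·3.585² + 2·0.02·0.32·0.68·4·3.585 = 7.7061 (%²).
σ_p = √7.7061 = 2.776%.
At 90%, z = 1.282.
VaR = 1.282 × 2.776% = 3.559%; on $1,500,000 that is $53,385.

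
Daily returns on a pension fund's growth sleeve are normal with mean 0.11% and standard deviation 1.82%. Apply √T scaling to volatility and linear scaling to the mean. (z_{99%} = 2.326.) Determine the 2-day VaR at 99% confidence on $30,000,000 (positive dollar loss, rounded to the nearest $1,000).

σ_{2d} = 1.82% × √2 = 2.574%; μ_{2d} = 2 × 0.11% = 0.220%.
VaR = −(0.220%) + 2.326 × 2.574% = 5.767%.
On $30,000,000: 0.05767 × $30,000,000 = $1,730,100.

$1,730,000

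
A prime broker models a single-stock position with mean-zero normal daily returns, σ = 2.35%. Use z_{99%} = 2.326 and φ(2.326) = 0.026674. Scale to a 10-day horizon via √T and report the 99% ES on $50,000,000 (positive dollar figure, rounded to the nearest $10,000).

$9,910,000

σ_{10d} = 2.35% × √10 = 7.431%.
ES multiplier = φ(z)/(1−α) = 0.026674/0.01 = 2.667.
ES = 7.431% × 2.667 = 19.818%; on $50,000,000: $9,909,000.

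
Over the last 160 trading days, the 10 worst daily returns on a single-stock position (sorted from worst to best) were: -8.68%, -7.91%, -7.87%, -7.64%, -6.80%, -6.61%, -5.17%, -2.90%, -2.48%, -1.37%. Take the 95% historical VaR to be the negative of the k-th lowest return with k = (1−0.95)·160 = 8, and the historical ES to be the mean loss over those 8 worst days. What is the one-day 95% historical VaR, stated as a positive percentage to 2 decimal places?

k = 8; the 8th lowest return is -2.90%, so VaR = 2.90%.

2.90%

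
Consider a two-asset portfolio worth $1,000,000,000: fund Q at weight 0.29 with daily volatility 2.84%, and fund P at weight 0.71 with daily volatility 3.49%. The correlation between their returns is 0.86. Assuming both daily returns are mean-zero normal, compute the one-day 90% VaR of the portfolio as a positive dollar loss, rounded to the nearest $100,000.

σ_p² = 0.29²·2.84² + 0.71²·3.49² + 2·0.86·0.29·0.71·2.84·3.49 = 10.3285 (%²).
σ_p = √10.3285 = 3.214%.
At 90%, z = 1.282.
VaR = 1.282 × 3.214% = 4.120%; on $1,000,000,000 that is $41,200,000.

$41,200,000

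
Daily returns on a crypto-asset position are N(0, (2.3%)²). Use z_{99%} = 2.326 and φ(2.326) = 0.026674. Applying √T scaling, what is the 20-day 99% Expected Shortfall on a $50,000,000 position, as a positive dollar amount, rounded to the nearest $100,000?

$13,700,000

σ_{20d} = 2.3% × √20 = 10.286%.
ES multiplier = φ(z)/(1−α) = 0.026674/0.01 = 2.667.
ES = 10.286% × 2.667 = 27.433%; on $50,000,000: $13,716,500.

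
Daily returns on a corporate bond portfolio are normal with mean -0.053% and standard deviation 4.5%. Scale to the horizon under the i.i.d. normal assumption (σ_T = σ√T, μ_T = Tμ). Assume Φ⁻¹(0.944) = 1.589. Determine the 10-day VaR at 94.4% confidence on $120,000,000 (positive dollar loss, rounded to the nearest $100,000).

σ_{10d} = 4.5% × √10 = 14.230%; μ_{10d} = 10 × -0.053% = -0.530%.
VaR = −(-0.530%) + 1.589 × 14.230% = 23.141%.
On $120,000,000: 0.23141 × $120,000,000 = $27,769,200.

$27,800,000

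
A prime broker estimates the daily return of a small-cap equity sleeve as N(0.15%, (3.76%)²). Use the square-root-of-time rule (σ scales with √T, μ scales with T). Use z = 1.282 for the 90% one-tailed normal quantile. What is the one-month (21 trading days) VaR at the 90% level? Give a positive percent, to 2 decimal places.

18.94%

σ_{21d} = 3.76% × √21 = 17.230%; μ_{21d} = 21 × 0.15% = 3.150%.
VaR = −(3.150%) + 1.282 × 17.230% = 18.939%.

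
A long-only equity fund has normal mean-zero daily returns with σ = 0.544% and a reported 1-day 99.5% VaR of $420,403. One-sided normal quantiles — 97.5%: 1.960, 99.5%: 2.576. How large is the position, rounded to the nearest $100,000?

VaR as a fraction of value: z·σ = 2.576 × 0.544% = 1.40134%.
Position = $420,403 / 0.0140134 = $29,999,986.

$30,000,000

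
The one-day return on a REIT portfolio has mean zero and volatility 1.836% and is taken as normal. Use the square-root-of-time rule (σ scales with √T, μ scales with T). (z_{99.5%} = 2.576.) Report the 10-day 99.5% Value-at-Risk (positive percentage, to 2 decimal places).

σ_{10d} = 1.836% × √10 = 5.806%.
VaR = 2.576 × 5.806% = 14.956%.

14.96%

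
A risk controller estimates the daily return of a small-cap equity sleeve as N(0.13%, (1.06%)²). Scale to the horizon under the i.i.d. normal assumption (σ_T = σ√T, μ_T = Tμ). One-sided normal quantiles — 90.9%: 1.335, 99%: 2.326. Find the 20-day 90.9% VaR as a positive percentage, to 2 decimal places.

σ_{20d} = 1.06% × √20 = 4.740%; μ_{20d} = 20 × 0.13% = 2.600%.
VaR = −(2.600%) + 1.335 × 4.740% = 3.728%.

3.73%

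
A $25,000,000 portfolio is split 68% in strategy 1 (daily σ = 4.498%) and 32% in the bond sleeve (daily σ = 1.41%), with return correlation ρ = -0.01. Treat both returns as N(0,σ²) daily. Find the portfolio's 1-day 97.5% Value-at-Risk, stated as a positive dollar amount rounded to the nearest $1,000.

σ_p² = 0.68²·4.498² + 0.32²·1.41² + 2·-0.01·0.68·0.32·4.498·1.41 = 9.5313 (%²).
σ_p = √9.5313 = 3.087%.
At 97.5%, z = 1.960.
VaR = 1.960 × 3.087% = 6.051%; on $25,000,000 that is $1,512,750.

$1,513,000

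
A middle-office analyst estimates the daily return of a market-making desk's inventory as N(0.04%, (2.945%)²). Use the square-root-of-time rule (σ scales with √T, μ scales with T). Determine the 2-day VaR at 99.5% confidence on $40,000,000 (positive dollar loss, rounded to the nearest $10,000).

$4,260,000

At 99.5%, z = 2.576.
σ_{2d} = 2.945% × √2 = 4.165%; μ_{2d} = 2 × 0.04% = 0.080%.
VaR = −(0.080%) + 2.576 × 4.165% = 10.649%.
On $40,000,000: 0.10649 × $40,000,000 = $4,259,600.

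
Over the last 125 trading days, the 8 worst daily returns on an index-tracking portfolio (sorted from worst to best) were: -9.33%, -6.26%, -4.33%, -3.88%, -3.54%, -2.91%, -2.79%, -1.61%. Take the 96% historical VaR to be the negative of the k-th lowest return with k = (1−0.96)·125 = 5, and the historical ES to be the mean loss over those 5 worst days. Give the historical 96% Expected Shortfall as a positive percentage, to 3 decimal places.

5.468%

The 5 worst returns sum to -27.34%.
ES = −(-27.34%) / 5 = 5.468%.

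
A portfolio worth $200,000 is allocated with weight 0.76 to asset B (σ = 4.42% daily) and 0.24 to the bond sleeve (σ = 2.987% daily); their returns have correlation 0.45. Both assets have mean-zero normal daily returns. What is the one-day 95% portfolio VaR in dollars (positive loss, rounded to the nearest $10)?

$12,290

σ_p² = 0.76²·4.42² + 0.24²·2.987² + 2·0.45·0.76·0.24·4.42·2.987 = 13.9655 (%²).
σ_p = √13.9655 = 3.737%.
At 95%, z = 1.645.
VaR = 1.645 × 3.737% = 6.147%; on $200,000 that is $12,294.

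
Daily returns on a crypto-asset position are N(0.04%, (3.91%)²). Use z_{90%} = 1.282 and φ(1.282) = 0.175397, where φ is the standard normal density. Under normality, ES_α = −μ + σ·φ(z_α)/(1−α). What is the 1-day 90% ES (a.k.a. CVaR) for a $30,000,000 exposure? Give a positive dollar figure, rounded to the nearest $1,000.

Tail multiplier: φ(z)/(1−α) = 0.175397 / 0.1 = 1.754.
ES = −(0.04%) + 3.91% × 1.754 = 6.818%.
On $30,000,000: 0.06818 × $30,000,000 = $2,045,400.

$2,045,000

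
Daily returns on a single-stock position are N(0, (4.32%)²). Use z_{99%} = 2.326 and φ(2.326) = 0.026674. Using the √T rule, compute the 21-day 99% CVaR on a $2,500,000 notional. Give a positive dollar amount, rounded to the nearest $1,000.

$1,320,000

σ_{21d} = 4.32% × √21 = 19.797%.
ES multiplier = φ(z)/(1−α) = 0.026674/0.01 = 2.667.
ES = 19.797% × 2.667 = 52.799%; on $2,500,000: $1,319,975.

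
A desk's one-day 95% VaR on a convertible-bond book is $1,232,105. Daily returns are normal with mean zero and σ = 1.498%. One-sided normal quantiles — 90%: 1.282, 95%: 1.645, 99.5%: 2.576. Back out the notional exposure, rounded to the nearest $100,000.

$50,000,000

VaR as a fraction of value: z·σ = 1.645 × 1.498% = 2.46421%.
Position = $1,232,105 / 0.0246421 = $50,000,000.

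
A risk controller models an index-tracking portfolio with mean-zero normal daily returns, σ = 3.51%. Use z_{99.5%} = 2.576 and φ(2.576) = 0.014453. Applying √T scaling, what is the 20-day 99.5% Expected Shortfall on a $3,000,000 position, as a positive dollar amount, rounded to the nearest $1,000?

$1,361,000

σ_{20d} = 3.51% × √20 = 15.697%.
ES multiplier = φ(z)/(1−α) = 0.014453/0.005 = 2.891.
ES = 15.697% × 2.891 = 45.380%; on $3,000,000: $1,361,400.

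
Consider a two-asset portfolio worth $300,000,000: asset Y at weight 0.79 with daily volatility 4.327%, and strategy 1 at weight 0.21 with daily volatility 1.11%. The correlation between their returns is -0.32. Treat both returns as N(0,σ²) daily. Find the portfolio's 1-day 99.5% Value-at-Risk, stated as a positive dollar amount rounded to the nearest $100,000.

$25,900,000

σ_p² = 0.79²·4.327² + 0.21²·1.11² + 2·-0.32·0.79·0.21·4.327·1.11 = 11.2294 (%²).
σ_p = √11.2294 = 3.351%.
At 99.5%, z = 2.576.
VaR = 2.576 × 3.351% = 8.632%; on $300,000,000 that is $25,896,000.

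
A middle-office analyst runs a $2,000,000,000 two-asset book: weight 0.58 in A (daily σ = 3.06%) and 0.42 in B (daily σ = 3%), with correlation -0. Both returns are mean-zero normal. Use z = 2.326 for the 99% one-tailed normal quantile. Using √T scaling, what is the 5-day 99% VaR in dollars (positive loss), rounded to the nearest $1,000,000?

$226,000,000

σ_p = √(0.58²·3.06² + 0.42²·3² + 2·-0·0.58·0.42·3.06·3) = 2.177%.
σ_{5d} = 2.177% × √5 = 4.868%.
VaR = 2.326 × 4.868% = 11.323%; on $2,000,000,000 that is $226,460,000.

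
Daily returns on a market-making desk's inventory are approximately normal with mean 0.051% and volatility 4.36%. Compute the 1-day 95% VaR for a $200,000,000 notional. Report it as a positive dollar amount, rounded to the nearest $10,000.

At 95% one-sided, z = 1.645.
VaR = −μ + z·σ = −(0.051%) + 1.645 × 4.36% = 7.121%.
On $200,000,000: 0.07121 × $200,000,000 = $14,242,000.

$14,240,000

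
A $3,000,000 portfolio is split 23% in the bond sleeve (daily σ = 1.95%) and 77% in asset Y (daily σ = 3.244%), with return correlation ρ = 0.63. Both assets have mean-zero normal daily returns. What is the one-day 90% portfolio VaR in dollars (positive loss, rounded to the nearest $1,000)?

$108,000

σ_p² = 0.23²·1.95² + 0.77²·3.244² + 2·0.63·0.23·0.77·1.95·3.244 = 7.8521 (%²).
σ_p = √7.8521 = 2.802%.
At 90%, z = 1.282.
VaR = 1.282 × 2.802% = 3.592%; on $3,000,000 that is $107,760.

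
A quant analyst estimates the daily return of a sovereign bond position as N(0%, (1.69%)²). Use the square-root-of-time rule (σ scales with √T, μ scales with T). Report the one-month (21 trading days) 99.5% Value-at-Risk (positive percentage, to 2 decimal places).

At 99.5%, z = 2.576.
σ_{21d} = 1.69% × √21 = 7.745%.
VaR = 2.576 × 7.745% = 19.951%.

19.95%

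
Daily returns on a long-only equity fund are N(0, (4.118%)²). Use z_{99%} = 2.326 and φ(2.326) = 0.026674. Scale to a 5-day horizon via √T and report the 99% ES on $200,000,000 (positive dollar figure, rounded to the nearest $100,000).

$49,100,000

σ_{5d} = 4.118% × √5 = 9.208%.
ES multiplier = φ(z)/(1−α) = 0.026674/0.01 = 2.667.
ES = 9.208% × 2.667 = 24.558%; on $200,000,000: $49,116,000.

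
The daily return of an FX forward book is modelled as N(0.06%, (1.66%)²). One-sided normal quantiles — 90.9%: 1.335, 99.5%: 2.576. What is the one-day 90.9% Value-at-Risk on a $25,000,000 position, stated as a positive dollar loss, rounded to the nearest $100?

$539,000

VaR = −μ + z·σ = −(0.06%) + 1.335 × 1.66% = 2.156%.
On $25,000,000: 0.02156 × $25,000,000 = $539,000.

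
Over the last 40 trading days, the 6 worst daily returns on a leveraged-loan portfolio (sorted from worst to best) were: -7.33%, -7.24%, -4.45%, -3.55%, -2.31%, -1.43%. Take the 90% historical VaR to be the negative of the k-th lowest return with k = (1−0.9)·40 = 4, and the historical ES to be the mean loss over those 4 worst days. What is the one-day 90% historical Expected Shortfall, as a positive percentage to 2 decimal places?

The 4 worst returns sum to -22.57%.
ES = −(-22.57%) / 4 = 5.6425% ≈ 5.64%.

5.64%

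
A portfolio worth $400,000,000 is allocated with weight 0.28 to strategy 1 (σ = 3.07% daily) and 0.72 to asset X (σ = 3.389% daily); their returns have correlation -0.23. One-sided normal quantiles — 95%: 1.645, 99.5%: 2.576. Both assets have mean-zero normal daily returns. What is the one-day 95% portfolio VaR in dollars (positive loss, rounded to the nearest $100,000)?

$15,700,000

σ_p² = 0.28²·3.07² + 0.72²·3.389² + 2·-0.23·0.28·0.72·3.07·3.389 = 5.7281 (%²).
σ_p = √5.7281 = 2.393%.
VaR = 1.645 × 2.393% = 3.936%; on $400,000,000 that is $15,744,000.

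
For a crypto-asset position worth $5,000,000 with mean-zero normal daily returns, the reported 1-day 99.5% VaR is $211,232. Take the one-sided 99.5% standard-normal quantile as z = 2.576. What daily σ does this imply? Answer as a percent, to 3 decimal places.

1.640%

VaR as a fraction: $211,232 / $5,000,000 = 4.225%.
σ = VaR / z = 4.225% / 2.576 = 1.640%.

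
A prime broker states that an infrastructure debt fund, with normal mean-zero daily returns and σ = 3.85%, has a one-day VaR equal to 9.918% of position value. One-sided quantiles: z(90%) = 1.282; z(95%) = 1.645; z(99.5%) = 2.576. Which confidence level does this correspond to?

99.5%

Implied z = VaR/σ = 9.918 / 3.85 = 2.576.
This matches z(99.5%) = 2.576.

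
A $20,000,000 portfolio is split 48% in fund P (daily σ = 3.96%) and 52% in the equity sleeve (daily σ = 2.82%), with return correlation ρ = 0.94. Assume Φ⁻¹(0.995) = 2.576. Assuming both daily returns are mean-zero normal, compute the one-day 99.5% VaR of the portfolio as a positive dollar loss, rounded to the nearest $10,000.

σ_p² = 0.48²·3.96² + 0.52²·2.82² + 2·0.94·0.48·0.52·3.96·2.82 = 11.0036 (%²).
σ_p = √11.0036 = 3.317%.
VaR = 2.576 × 3.317% = 8.545%; on $20,000,000 that is $1,709,000.

$1,710,000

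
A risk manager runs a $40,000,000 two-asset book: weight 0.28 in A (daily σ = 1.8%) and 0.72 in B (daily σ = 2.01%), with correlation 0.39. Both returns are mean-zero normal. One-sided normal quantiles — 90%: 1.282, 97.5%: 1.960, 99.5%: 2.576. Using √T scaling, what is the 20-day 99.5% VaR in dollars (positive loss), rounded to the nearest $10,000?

$7,870,000

σ_p = √(0.28²·1.8² + 0.72²·2.01² + 2·0.39·0.28·0.72·1.8·2.01) = 1.708%.
σ_{20d} = 1.708% × √20 = 7.638%.
VaR = 2.576 × 7.638% = 19.675%; on $40,000,000 that is $7,870,000.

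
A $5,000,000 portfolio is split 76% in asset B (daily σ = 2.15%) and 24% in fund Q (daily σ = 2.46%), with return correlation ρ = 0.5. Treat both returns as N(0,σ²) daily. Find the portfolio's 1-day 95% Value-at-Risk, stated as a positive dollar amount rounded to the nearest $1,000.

$164,000

σ_p² = 0.76²·2.15² + 0.24²·2.46² + 2·0.5·0.76·0.24·2.15·2.46 = 3.9832 (%²).
σ_p = √3.9832 = 1.996%.
At 95%, z = 1.645.
VaR = 1.645 × 1.996% = 3.283%; on $5,000,000 that is $164,150.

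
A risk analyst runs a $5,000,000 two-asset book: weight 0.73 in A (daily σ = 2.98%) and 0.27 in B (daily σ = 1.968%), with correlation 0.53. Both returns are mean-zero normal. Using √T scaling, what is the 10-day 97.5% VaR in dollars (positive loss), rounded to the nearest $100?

$774,100

σ_p = √(0.73²·2.98² + 0.27²·1.968² + 2·0.53·0.73·0.27·2.98·1.968) = 2.498%.
σ_{10d} = 2.498% × √10 = 7.899%.
z(97.5%) = 1.960.
VaR = 1.960 × 7.899% = 15.482%; on $5,000,000 that is $774,100.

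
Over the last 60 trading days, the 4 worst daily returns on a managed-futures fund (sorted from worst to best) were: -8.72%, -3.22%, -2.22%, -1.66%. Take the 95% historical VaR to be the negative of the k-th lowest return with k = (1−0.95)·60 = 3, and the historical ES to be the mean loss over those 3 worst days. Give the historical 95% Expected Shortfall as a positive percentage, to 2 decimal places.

The 3 worst returns sum to -14.16%.
ES = −(-14.16%) / 3 = 4.72%.

4.72%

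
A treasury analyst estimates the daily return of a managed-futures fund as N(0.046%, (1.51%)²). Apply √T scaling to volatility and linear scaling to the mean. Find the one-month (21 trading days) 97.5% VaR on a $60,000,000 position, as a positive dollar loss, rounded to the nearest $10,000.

At 97.5%, z = 1.960.
σ_{21d} = 1.51% × √21 = 6.920%; μ_{21d} = 21 × 0.046% = 0.966%.
VaR = −(0.966%) + 1.960 × 6.920% = 12.597%.
On $60,000,000: 0.12597 × $60,000,000 = $7,558,200.

$7,560,000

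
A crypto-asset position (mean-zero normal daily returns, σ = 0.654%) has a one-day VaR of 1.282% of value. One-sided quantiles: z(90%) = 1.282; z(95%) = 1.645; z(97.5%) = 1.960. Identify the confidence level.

Implied z = VaR/σ = 1.282 / 0.654 = 1.960.
This matches z(97.5%) = 1.960.

97.5%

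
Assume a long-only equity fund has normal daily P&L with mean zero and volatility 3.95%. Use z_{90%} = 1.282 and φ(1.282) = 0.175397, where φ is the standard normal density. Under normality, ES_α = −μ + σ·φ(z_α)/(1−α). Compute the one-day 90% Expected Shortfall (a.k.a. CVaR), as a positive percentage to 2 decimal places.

6.93%

Tail multiplier: φ(z)/(1−α) = 0.175397 / 0.1 = 1.754.
ES = 3.95% × 1.754 = 6.928%.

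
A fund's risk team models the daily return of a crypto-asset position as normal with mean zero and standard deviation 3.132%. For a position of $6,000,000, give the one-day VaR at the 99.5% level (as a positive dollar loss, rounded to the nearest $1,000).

$484,000

At 99.5% one-sided, z = 2.576.
VaR = z·σ = 2.576 × 3.132% = 8.068%.
On $6,000,000: 0.08068 × $6,000,000 = $484,080.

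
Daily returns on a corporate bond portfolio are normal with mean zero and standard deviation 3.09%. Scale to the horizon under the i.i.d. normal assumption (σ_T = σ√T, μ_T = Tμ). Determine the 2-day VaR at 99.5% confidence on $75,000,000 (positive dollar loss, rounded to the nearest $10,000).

At 99.5%, z = 2.576.
σ_{2d} = 3.09% × √2 = 4.370%.
VaR = 2.576 × 4.370% = 11.257%.
On $75,000,000: 0.11257 × $75,000,000 = $8,442,750.

$8,440,000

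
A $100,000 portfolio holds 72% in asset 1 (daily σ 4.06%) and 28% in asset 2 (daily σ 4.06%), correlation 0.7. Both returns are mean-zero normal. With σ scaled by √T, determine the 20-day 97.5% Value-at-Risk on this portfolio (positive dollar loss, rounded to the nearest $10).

σ_p = √(0.72²·4.06² + 0.28²·4.06² + 2·0.7·0.72·0.28·4.06·4.06) = 3.807%.
σ_{20d} = 3.807% × √20 = 17.025%.
z(97.5%) = 1.960.
VaR = 1.960 × 17.025% = 33.369%; on $100,000 that is $33,369.

$33,370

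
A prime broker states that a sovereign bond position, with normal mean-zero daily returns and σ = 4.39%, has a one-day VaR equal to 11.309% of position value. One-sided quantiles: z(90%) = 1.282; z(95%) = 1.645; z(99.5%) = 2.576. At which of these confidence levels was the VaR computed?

Implied z = VaR/σ = 11.309 / 4.39 = 2.576.
This matches z(99.5%) = 2.576.

99.5%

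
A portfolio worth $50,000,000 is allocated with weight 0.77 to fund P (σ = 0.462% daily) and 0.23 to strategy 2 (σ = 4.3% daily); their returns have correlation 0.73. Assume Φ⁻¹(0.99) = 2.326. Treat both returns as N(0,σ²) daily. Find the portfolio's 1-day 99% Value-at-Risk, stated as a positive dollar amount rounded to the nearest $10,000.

$1,480,000

σ_p² = 0.77²·0.462² + 0.23²·4.3² + 2·0.73·0.77·0.23·0.462·4.3 = 1.6183 (%²).
σ_p = √1.6183 = 1.272%.
VaR = 2.326 × 1.272% = 2.959%; on $50,000,000 that is $1,479,500.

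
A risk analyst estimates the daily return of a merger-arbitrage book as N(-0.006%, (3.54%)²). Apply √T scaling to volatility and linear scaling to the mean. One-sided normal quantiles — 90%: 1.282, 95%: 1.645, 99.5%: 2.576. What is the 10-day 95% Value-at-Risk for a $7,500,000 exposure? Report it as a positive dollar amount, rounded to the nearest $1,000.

σ_{10d} = 3.54% × √10 = 11.194%; μ_{10d} = 10 × -0.006% = -0.060%.
VaR = −(-0.060%) + 1.645 × 11.194% = 18.474%.
On $7,500,000: 0.18474 × $7,500,000 = $1,385,550.

$1,386,000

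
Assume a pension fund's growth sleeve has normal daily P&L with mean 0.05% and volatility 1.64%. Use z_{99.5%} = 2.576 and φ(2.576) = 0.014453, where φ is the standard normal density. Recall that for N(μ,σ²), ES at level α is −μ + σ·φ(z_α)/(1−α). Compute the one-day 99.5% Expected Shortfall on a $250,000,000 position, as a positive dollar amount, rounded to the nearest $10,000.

Tail multiplier: φ(z)/(1−α) = 0.014453 / 0.005 = 2.891.
ES = −(0.05%) + 1.64% × 2.891 = 4.691%.
On $250,000,000: 0.04691 × $250,000,000 = $11,727,500.

$11,730,000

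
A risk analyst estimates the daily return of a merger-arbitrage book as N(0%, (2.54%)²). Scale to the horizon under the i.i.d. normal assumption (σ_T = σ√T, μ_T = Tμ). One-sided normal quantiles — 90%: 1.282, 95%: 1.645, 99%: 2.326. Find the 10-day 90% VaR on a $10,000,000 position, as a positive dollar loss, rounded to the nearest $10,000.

σ_{10d} = 2.54% × √10 = 8.032%.
VaR = 1.282 × 8.032% = 10.297%.
On $10,000,000: 0.10297 × $10,000,000 = $1,029,700.

$1,030,000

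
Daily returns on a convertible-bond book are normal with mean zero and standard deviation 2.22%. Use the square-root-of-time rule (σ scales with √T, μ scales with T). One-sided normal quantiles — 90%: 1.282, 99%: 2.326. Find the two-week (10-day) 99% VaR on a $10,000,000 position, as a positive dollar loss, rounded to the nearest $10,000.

$1,630,000

σ_{10d} = 2.22% × √10 = 7.020%.
VaR = 2.326 × 7.020% = 16.329%.
On $10,000,000: 0.16329 × $10,000,000 = $1,632,900.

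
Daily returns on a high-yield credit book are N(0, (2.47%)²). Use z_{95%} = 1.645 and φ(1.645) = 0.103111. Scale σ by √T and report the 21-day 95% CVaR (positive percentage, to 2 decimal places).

σ_{21d} = 2.47% × √21 = 11.319%.
ES multiplier = φ(z)/(1−α) = 0.103111/0.05 = 2.062.
ES = 11.319% × 2.062 = 23.340%.

23.34%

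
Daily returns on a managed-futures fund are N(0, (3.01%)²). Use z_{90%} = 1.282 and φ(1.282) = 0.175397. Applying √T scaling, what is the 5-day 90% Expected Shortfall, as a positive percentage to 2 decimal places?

σ_{5d} = 3.01% × √5 = 6.731%.
ES multiplier = φ(z)/(1−α) = 0.175397/0.1 = 1.754.
ES = 6.731% × 1.754 = 11.806%.

11.81%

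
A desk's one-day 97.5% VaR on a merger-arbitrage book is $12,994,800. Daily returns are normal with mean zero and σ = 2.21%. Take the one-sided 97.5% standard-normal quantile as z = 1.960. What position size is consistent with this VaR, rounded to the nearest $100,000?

$300,000,000

VaR as a fraction of value: z·σ = 1.960 × 2.21% = 4.3316%.
Position = $12,994,800 / 0.043316 = $300,000,000.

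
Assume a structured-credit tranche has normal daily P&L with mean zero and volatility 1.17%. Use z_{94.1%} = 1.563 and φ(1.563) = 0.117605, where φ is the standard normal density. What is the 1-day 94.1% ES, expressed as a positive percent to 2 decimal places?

Tail multiplier: φ(z)/(1−α) = 0.117605 / 0.059 = 1.993.
ES = 1.17% × 1.993 = 2.332%.

2.33%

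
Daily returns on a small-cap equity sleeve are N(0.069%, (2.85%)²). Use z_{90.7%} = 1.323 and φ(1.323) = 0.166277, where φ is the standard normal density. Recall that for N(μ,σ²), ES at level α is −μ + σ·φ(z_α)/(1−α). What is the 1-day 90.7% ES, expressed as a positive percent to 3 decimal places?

5.027%

Tail multiplier: φ(z)/(1−α) = 0.166277 / 0.093 = 1.788.
ES = −(0.069%) + 2.85% × 1.788 = 5.027%.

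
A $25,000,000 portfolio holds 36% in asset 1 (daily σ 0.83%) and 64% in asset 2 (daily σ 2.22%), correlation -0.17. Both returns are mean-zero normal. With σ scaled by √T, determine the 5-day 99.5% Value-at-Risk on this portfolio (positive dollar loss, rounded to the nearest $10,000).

σ_p = √(0.36²·0.83² + 0.64²·2.22² + 2·-0.17·0.36·0.64·0.83·2.22) = 1.401%.
σ_{5d} = 1.401% × √5 = 3.133%.
z(99.5%) = 2.576.
VaR = 2.576 × 3.133% = 8.071%; on $25,000,000 that is $2,017,750.

$2,020,000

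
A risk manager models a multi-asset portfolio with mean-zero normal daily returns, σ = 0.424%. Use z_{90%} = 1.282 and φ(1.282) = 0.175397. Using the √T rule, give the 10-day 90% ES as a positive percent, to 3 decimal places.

σ_{10d} = 0.424% × √10 = 1.341%.
ES multiplier = φ(z)/(1−α) = 0.175397/0.1 = 1.754.
ES = 1.341% × 1.754 = 2.352%.

2.352%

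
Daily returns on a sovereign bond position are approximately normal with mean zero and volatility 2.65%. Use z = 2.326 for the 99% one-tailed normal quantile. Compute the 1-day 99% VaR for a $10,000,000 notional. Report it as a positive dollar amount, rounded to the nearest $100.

VaR = z·σ = 2.326 × 2.65% = 6.164%.
On $10,000,000: 0.06164 × $10,000,000 = $616,400.

$616,400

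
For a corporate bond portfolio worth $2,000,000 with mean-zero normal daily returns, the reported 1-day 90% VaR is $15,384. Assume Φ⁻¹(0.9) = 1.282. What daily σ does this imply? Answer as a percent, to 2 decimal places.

0.60%

VaR as a fraction: $15,384 / $2,000,000 = 0.769%.
σ = VaR / z = 0.769% / 1.282 = 0.600%.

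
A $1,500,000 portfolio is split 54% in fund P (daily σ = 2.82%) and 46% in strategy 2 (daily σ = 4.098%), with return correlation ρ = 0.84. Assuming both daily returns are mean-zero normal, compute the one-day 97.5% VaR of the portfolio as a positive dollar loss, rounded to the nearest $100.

$96,100

σ_p² = 0.54²·2.82² + 0.46²·4.098² + 2·0.84·0.54·0.46·2.82·4.098 = 10.6951 (%²).
σ_p = √10.6951 = 3.270%.
At 97.5%, z = 1.960.
VaR = 1.960 × 3.270% = 6.409%; on $1,500,000 that is $96,135.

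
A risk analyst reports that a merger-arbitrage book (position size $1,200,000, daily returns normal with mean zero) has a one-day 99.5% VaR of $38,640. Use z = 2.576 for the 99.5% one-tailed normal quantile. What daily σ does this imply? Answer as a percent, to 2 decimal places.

1.25%

VaR as a fraction: $38,640 / $1,200,000 = 3.220%.
σ = VaR / z = 3.220% / 2.576 = 1.250%.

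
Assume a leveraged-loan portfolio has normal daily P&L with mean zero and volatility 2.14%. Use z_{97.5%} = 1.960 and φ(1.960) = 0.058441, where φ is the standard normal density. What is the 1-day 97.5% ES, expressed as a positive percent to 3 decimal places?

Tail multiplier: φ(z)/(1−α) = 0.058441 / 0.025 = 2.338.
ES = 2.14% × 2.338 = 5.003%.

5.003%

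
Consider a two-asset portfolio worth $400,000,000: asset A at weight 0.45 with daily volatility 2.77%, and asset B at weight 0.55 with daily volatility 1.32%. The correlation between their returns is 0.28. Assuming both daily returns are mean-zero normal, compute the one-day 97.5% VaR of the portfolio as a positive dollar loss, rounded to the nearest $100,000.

$12,600,000

σ_p² = 0.45²·2.77² + 0.55²·1.32² + 2·0.28·0.45·0.55·2.77·1.32 = 2.5876 (%²).
σ_p = √2.5876 = 1.609%.
At 97.5%, z = 1.960.
VaR = 1.960 × 1.609% = 3.154%; on $400,000,000 that is $12,616,000.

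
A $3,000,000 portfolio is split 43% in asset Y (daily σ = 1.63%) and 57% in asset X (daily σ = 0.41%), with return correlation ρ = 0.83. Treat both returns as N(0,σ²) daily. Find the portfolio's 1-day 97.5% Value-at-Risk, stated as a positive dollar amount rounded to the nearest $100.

$53,200

σ_p² = 0.43²·1.63² + 0.57²·0.41² + 2·0.83·0.43·0.57·1.63·0.41 = 0.8178 (%²).
σ_p = √0.8178 = 0.904%.
At 97.5%, z = 1.960.
VaR = 1.960 × 0.904% = 1.772%; on $3,000,000 that is $53,160.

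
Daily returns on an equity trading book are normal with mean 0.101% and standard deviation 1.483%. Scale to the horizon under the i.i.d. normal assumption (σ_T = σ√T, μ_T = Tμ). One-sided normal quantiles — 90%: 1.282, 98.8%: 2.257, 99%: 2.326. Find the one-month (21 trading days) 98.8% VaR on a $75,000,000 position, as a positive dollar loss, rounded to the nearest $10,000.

$9,910,000

σ_{21d} = 1.483% × √21 = 6.796%; μ_{21d} = 21 × 0.101% = 2.121%.
VaR = −(2.121%) + 2.257 × 6.796% = 13.218%.
On $75,000,000: 0.13218 × $75,000,000 = $9,913,500.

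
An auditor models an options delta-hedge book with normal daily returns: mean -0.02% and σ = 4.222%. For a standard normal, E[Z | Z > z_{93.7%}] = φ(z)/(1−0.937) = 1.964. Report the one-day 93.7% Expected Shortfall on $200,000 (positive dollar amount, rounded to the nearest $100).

$16,600

ES = −(-0.02%) + 4.222% × 1.964 = 8.312%.
On $200,000: 0.08312 × $200,000 = $16,624.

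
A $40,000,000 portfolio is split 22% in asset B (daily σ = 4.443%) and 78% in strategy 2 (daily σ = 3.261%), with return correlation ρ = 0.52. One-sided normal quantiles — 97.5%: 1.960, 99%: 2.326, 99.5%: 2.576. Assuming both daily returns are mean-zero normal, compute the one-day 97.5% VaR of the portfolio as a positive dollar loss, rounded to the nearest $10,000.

$2,480,000

σ_p² = 0.22²·4.443² + 0.78²·3.261² + 2·0.52·0.22·0.78·4.443·3.261 = 10.0109 (%²).
σ_p = √10.0109 = 3.164%.
VaR = 1.960 × 3.164% = 6.201%; on $40,000,000 that is $2,480,400.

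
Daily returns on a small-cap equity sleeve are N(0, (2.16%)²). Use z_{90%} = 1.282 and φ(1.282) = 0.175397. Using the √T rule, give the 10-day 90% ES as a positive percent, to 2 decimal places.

σ_{10d} = 2.16% × √10 = 6.831%.
ES multiplier = φ(z)/(1−α) = 0.175397/0.1 = 1.754.
ES = 6.831% × 1.754 = 11.982%.

11.98%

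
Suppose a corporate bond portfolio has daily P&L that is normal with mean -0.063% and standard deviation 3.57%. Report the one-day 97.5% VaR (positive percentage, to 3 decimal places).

7.060%

At 97.5% one-sided, z = 1.960.
VaR = −μ + z·σ = −(-0.063%) + 1.960 × 3.57% = 7.060%.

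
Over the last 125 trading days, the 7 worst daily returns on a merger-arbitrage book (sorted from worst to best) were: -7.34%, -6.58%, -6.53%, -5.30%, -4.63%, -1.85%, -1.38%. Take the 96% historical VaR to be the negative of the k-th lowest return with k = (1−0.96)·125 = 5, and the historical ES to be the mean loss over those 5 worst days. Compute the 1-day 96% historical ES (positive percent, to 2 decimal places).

6.08%

The 5 worst returns sum to -30.38%.
ES = −(-30.38%) / 5 = 6.076% ≈ 6.08%.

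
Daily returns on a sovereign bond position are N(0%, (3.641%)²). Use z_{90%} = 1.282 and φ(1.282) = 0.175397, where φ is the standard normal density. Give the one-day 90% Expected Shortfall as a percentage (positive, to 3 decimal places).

6.386%

Tail multiplier: φ(z)/(1−α) = 0.175397 / 0.1 = 1.754.
ES = 3.641% × 1.754 = 6.386%.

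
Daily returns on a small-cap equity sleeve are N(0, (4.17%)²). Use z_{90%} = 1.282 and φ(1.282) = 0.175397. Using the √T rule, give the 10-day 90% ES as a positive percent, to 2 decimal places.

σ_{10d} = 4.17% × √10 = 13.187%.
ES multiplier = φ(z)/(1−α) = 0.175397/0.1 = 1.754.
ES = 13.187% × 1.754 = 23.130%.

23.13%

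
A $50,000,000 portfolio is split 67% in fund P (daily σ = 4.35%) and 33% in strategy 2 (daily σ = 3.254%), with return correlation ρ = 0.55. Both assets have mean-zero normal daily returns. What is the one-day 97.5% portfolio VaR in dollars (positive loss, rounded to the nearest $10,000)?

$3,550,000

σ_p² = 0.67²·4.35² + 0.33²·3.254² + 2·0.55·0.67·0.33·4.35·3.254 = 13.0900 (%²).
σ_p = √13.0900 = 3.618%.
At 97.5%, z = 1.960.
VaR = 1.960 × 3.618% = 7.091%; on $50,000,000 that is $3,545,500.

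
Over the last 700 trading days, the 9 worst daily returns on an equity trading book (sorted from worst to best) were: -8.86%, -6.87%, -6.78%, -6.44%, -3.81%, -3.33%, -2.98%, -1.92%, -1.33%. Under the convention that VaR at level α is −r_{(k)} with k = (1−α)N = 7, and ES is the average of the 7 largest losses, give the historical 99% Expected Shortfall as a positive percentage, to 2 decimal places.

The 7 worst returns sum to -39.07%.
ES = −(-39.07%) / 7 = 5.5814…% ≈ 5.58%.

5.58%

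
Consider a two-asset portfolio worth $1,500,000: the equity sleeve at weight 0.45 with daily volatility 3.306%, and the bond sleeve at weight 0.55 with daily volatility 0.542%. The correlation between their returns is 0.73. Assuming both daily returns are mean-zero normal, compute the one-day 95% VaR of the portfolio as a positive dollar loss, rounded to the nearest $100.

σ_p² = 0.45²·3.306² + 0.55²·0.542² + 2·0.73·0.45·0.55·3.306·0.542 = 2.9496 (%²).
σ_p = √2.9496 = 1.717%.
At 95%, z = 1.645.
VaR = 1.645 × 1.717% = 2.824%; on $1,500,000 that is $42,360.

$42,400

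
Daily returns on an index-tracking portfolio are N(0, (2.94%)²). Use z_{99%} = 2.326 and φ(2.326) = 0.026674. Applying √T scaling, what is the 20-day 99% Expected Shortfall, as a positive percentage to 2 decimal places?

35.07%

σ_{20d} = 2.94% × √20 = 13.148%.
ES multiplier = φ(z)/(1−α) = 0.026674/0.01 = 2.667.
ES = 13.148% × 2.667 = 35.066%.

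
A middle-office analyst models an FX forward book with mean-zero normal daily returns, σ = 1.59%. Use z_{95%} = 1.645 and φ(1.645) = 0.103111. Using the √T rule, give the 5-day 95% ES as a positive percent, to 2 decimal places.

7.33%

σ_{5d} = 1.59% × √5 = 3.555%.
ES multiplier = φ(z)/(1−α) = 0.103111/0.05 = 2.062.
ES = 3.555% × 2.062 = 7.330%.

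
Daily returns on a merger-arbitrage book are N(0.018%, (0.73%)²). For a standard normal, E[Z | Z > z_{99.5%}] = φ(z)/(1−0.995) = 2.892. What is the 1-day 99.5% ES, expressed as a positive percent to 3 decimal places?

ES = −(0.018%) + 0.73% × 2.892 = 2.093%.

2.093%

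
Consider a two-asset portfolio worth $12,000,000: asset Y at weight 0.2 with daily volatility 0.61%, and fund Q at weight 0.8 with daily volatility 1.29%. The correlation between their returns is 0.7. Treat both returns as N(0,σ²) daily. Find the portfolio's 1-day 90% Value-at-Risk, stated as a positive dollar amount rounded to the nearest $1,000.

σ_p² = 0.2²·0.61² + 0.8²·1.29² + 2·0.7·0.2·0.8·0.61·1.29 = 1.2562 (%²).
σ_p = √1.2562 = 1.121%.
At 90%, z = 1.282.
VaR = 1.282 × 1.121% = 1.437%; on $12,000,000 that is $172,440.

$172,000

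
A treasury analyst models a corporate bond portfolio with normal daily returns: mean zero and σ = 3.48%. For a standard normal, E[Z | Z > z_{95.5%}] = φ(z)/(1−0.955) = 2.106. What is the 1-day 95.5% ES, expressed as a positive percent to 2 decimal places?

7.33%

ES = 3.48% × 2.106 = 7.329%.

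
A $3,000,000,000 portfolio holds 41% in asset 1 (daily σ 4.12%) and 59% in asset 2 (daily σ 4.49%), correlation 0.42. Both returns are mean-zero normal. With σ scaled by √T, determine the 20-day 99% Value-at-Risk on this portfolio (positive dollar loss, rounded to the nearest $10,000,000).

$1,150,000,000

σ_p = √(0.41²·4.12² + 0.59²·4.49² + 2·0.42·0.41·0.59·4.12·4.49) = 3.692%.
σ_{20d} = 3.692% × √20 = 16.511%.
z(99%) = 2.326.
VaR = 2.326 × 16.511% = 38.405%; on $3,000,000,000 that is $1,152,150,000.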